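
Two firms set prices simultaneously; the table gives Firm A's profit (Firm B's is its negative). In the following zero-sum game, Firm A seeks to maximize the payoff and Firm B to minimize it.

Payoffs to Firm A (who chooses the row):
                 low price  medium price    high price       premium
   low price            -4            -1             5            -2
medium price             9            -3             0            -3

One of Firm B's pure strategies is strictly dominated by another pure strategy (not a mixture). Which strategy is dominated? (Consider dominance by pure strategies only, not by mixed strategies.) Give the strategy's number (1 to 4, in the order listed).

Firm B prefers columns that give Firm A less. Compare high price with medium price: -1 < 5, -3 < 0.
So medium price strictly dominates high price for Firm B; high price is strictly dominated.

3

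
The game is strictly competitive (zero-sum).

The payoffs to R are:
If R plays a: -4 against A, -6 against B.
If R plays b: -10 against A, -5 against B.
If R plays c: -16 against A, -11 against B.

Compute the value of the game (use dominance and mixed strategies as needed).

-40/7

Row c is strictly dominated by row b, so R never plays it.
The remaining 2×2 game on (a, b) × (A, B) has no saddle point. Let R play a with probability p; indifference gives −4p − 10(1−p) = −6p − 5(1−p), so p = 5/7.
Similarly C's optimal q on A is 1/7, and the value is -4·(1/7) + (-6)·(6/7) = -40/7.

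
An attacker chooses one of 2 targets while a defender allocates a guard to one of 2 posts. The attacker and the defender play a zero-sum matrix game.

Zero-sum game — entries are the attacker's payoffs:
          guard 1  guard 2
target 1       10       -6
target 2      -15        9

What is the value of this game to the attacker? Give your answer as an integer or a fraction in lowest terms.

Row minima are -6 and -15, so the attacker's maximin is -6; column maxima are 10 and 9, so the defender's minimax is 9. These differ, so the equilibrium is in mixed strategies.
Let the attacker play target 1 with probability p. The defender is indifferent when 10p − 15(1−p) = −6p + 9(1−p), giving p = 3/5.
Let the defender play guard 1 with probability q. The attacker is indifferent when 10q − 6(1−q) = −15q + 9(1−q), giving q = 3/8.
The value is 10·(3/8) + (-6)·(5/8) = 0.

0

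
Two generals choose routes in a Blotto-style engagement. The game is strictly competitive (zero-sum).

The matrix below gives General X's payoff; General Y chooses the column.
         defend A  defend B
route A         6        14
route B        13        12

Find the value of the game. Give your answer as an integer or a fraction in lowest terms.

110/9

Row minima are 6 and 12, so General X's maximin is 12; column maxima are 13 and 14, so General Y's minimax is 13. These differ, so the equilibrium is in mixed strategies.
Let General X play route A with probability p. General Y is indifferent when 6p + 13(1−p) = 14p + 12(1−p), giving p = 1/9.
Let General Y play defend A with probability q. General X is indifferent when 6q + 14(1−q) = 13q + 12(1−q), giving q = 2/9.
The value is 6·(2/9) + (14)·(7/9) = 110/9.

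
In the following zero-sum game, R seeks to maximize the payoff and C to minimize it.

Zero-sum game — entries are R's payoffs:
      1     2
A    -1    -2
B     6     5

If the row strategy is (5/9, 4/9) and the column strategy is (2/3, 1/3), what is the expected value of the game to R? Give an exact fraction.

16/9

Against (2/3, 1/3), each row's expected payoff is A: -4/3; B: 17/3.
Taking the (5/9, 4/9)-weighted average: (5/9)·(-4/3) + (4/9)·(17/3) = 16/9.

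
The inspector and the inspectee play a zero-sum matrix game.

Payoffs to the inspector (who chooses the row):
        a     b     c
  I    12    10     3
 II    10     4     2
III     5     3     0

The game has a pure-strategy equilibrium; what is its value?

3

Row minima: 3, 2, 0 → the inspector's maximin is 3.
Column maxima: 12, 10, 3 → the inspectee's minimax is 3.
They coincide at (I, c), so the value is 3.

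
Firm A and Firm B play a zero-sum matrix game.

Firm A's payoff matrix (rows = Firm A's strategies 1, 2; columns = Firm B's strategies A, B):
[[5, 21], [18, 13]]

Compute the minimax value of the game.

Row minima are 5 and 13, so Firm A's maximin is 13; column maxima are 18 and 21, so Firm B's minimax is 18. These differ, so the equilibrium is in mixed strategies.
Let Firm A play 1 with probability p. Firm B is indifferent when 5p + 18(1−p) = 21p + 13(1−p), giving p = 5/21.
Let Firm B play A with probability q. Firm A is indifferent when 5q + 21(1−q) = 18q + 13(1−q), giving q = 8/21.
The value is 5·(8/21) + (21)·(13/21) = 313/21.

313/21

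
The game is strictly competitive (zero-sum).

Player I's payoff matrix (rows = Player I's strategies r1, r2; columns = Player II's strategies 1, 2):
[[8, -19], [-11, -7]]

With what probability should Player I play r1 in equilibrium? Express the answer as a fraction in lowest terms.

Row minima are -19 and -11, so Player I's maximin is -11; column maxima are 8 and -7, so Player II's minimax is -7. These differ, so the equilibrium is in mixed strategies.
Let Player I play r1 with probability p. Player II is indifferent when 8p − 11(1−p) = −19p − 7(1−p), giving p = 4/31.

4/31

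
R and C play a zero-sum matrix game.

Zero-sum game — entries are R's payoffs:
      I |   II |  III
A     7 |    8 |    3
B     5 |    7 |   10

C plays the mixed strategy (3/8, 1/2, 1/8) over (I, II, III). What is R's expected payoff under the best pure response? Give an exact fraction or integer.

A: (7)·(3/8) + (8)·(1/2) + (3)·(1/8) = 7.
B: (5)·(3/8) + (7)·(1/2) + (10)·(1/8) = 53/8.
The best pure response is A with expected payoff 7.

7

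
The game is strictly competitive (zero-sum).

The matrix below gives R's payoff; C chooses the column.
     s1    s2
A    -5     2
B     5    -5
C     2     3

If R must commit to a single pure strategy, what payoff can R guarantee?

2

The worst-case payoff for each row is A: -5, B: -5, C: 2.
The best of these is 2.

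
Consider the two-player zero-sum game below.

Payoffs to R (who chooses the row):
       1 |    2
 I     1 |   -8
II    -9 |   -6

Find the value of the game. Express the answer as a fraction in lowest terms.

-13/2

Row minima are -8 and -9, so R's maximin is -8; column maxima are 1 and -6, so C's minimax is -6. These differ, so the equilibrium is in mixed strategies.
Let R play I with probability p. C is indifferent when p − 9(1−p) = −8p − 6(1−p), giving p = 1/4.
Let C play 1 with probability q. R is indifferent when q − 8(1−q) = −9q − 6(1−q), giving q = 1/6.
The value is 1·(1/6) + (-8)·(5/6) = -13/2.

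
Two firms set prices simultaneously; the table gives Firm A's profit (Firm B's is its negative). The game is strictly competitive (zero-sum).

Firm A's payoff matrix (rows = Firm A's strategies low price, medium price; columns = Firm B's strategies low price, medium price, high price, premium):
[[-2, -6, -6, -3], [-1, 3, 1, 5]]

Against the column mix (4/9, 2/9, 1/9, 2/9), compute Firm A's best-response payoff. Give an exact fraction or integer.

13/9

low price: (-2)·(4/9) + (-6)·(2/9) + (-6)·(1/9) + (-3)·(2/9) = -32/9.
medium price: (-1)·(4/9) + (3)·(2/9) + (1)·(1/9) + (5)·(2/9) = 13/9.
The best pure response is medium price with expected payoff 13/9.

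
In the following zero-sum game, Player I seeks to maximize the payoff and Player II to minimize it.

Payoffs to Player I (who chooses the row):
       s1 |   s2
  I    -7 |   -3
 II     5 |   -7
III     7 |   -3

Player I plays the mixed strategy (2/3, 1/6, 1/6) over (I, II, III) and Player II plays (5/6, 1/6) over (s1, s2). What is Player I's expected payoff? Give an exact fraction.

-17/6

Against (5/6, 1/6), each row's expected payoff is I: -19/3; II: 3; III: 16/3.
Taking the (2/3, 1/6, 1/6)-weighted average: (2/3)·(-19/3) + (1/6)·(3) + (1/6)·(16/3) = -17/6.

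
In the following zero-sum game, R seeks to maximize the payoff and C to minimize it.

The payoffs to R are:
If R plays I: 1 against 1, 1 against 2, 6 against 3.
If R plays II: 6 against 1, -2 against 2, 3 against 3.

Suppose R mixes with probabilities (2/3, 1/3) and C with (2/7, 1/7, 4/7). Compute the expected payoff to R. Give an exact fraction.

76/21

Against (2/7, 1/7, 4/7), each row's expected payoff is I: 27/7; II: 22/7.
Taking the (2/3, 1/3)-weighted average: (2/3)·(27/7) + (1/3)·(22/7) = 76/21.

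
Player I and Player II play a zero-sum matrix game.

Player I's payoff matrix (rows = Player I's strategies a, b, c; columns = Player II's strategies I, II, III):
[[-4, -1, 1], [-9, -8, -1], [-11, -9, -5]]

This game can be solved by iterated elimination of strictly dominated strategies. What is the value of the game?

Column II is strictly dominated by I for Player II (-4<-1, -9<-8, -11<-9); eliminate II.
Column III is strictly dominated by I for Player II (-4<1, -9<-1, -11<-5); eliminate III.
Row b is strictly dominated by row a (-4>-9); eliminate b.
Row c is strictly dominated by row a (-4>-11); eliminate c.
Only (a, I) remains, with payoff -4.

-4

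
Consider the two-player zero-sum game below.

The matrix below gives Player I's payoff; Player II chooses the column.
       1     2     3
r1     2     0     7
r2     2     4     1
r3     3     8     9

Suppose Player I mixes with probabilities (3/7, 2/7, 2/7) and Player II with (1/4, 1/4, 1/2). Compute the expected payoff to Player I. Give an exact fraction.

Against (1/4, 1/4, 1/2), each row's expected payoff is r1: 4; r2: 2; r3: 29/4.
Taking the (3/7, 2/7, 2/7)-weighted average: (3/7)·(4) + (2/7)·(2) + (2/7)·(29/4) = 61/14.

61/14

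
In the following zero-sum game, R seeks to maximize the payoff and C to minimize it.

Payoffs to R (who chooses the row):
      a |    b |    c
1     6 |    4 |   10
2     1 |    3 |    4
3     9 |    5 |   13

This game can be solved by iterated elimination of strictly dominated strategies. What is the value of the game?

Column c is strictly dominated by a for C (6<10, 1<4, 9<13); eliminate c.
Row 1 is strictly dominated by row 3 (9>6, 5>4); eliminate 1.
Row 2 is strictly dominated by row 3 (9>1, 5>3); eliminate 2.
Column a is strictly dominated by b for C (5<9); eliminate a.
Only (3, b) remains, with payoff 5.

5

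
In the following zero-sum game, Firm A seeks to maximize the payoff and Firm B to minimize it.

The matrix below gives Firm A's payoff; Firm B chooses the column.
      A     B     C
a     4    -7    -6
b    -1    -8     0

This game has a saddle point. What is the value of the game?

Row minima: -7, -8 → Firm A's maximin is -7.
Column maxima: 4, -7, 0 → Firm B's minimax is -7.
They coincide at (a, B), so the value is -7.

-7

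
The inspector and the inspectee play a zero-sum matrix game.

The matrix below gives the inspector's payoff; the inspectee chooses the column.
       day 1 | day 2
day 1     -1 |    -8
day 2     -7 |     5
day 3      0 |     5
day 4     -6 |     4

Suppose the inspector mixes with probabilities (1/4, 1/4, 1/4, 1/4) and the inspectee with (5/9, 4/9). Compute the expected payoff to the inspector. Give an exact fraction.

-23/18

Against (5/9, 4/9), each row's expected payoff is day 1: -37/9; day 2: -5/3; day 3: 20/9; day 4: -14/9.
Taking the (1/4, 1/4, 1/4, 1/4)-weighted average: (1/4)·(-37/9) + (1/4)·(-5/3) + (1/4)·(20/9) + (1/4)·(-14/9) = -23/18.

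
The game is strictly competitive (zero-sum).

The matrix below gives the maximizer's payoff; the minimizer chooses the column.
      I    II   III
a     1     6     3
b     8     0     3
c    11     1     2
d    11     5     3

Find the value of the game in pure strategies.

3

Row minima: 1, 0, 1, 3 → the maximizer's maximin is 3.
Column maxima: 11, 6, 3 → the minimizer's minimax is 3.
They coincide at (d, III), so the value is 3.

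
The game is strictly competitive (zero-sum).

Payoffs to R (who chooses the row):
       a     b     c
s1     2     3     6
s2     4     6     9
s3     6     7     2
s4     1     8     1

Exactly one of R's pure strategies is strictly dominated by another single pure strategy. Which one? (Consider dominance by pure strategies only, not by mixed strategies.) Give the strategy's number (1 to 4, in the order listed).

1

Compare s1 with s2: 4 > 2, 6 > 3, 9 > 6.
So s2 strictly dominates s1 for R; s1 is strictly dominated.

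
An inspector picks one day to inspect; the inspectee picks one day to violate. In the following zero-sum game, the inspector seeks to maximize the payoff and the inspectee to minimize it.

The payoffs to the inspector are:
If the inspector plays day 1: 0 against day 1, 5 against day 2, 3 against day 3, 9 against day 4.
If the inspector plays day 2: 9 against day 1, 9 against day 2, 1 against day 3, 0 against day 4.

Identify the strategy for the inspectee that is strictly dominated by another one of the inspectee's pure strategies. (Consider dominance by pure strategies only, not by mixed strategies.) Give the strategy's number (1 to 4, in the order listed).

The inspectee prefers columns that give the inspector less. Compare day 2 with day 3: 3 < 5, 1 < 9.
So day 3 strictly dominates day 2 for the inspectee; day 2 is strictly dominated.

2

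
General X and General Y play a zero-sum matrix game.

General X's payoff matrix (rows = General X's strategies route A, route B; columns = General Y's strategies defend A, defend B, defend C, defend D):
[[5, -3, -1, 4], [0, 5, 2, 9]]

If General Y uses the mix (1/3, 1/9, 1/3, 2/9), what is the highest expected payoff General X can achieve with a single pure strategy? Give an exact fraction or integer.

29/9

route A: (5)·(1/3) + (-3)·(1/9) + (-1)·(1/3) + (4)·(2/9) = 17/9.
route B: (0)·(1/3) + (5)·(1/9) + (2)·(1/3) + (9)·(2/9) = 29/9.
The best pure response is route B with expected payoff 29/9.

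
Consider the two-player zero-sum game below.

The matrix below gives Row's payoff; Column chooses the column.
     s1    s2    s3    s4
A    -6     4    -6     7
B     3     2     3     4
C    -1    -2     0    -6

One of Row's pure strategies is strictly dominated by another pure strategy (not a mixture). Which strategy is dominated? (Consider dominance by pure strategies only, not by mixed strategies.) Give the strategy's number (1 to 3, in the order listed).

Compare C with B: 3 > -1, 2 > -2, 3 > 0, 4 > -6.
So B strictly dominates C for Row; C is strictly dominated.

3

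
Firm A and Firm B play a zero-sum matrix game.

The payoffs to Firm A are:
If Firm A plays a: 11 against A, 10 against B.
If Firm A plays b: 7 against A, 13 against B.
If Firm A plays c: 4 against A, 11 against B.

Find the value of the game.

73/7

Row c is strictly dominated by row b, so Firm A never plays it.
The remaining 2×2 game on (a, b) × (A, B) has no saddle point. Let Firm A play a with probability p; indifference gives 11p + 7(1−p) = 10p + 13(1−p), so p = 6/7.
Similarly Firm B's optimal q on A is 3/7, and the value is 11·(3/7) + (10)·(4/7) = 73/7.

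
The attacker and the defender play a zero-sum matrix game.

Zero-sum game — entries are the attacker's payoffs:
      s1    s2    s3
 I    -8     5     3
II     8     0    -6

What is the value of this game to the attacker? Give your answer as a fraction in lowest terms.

-24/25

Column s2 is strictly dominated by s3 for the defender (it gives the attacker more in every row).
The remaining 2×2 game on (I, II) × (s1, s3) has no saddle point. Let the attacker play I with probability p; indifference gives −8p + 8(1−p) = 3p − 6(1−p), so p = 14/25.
Similarly the defender's optimal q on s1 is 9/25, and the value is -8·(9/25) + (3)·(16/25) = -24/25.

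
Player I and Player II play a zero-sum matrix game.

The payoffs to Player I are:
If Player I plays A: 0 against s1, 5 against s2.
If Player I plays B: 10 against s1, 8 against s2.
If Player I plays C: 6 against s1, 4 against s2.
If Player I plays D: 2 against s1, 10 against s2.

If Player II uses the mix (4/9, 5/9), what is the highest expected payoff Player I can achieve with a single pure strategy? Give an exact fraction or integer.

A: (0)·(4/9) + (5)·(5/9) = 25/9.
B: (10)·(4/9) + (8)·(5/9) = 80/9.
C: (6)·(4/9) + (4)·(5/9) = 44/9.
D: (2)·(4/9) + (10)·(5/9) = 58/9.
The best pure response is B with expected payoff 80/9.

80/9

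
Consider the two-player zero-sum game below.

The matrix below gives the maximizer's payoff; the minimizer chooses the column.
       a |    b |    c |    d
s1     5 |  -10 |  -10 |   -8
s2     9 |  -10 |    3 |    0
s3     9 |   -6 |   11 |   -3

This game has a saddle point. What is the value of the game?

-6

Row minima: -10, -10, -6 → the maximizer's maximin is -6.
Column maxima: 9, -6, 11, 0 → the minimizer's minimax is -6.
They coincide at (s3, b), so the value is -6.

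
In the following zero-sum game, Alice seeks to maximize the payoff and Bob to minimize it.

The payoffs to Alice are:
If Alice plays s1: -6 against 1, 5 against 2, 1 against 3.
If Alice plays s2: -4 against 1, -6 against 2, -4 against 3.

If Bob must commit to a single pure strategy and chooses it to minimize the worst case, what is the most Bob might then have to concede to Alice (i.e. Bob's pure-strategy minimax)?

-4

The worst case (largest entry) in each column is 1: -4, 2: 5, 3: 1.
The best (smallest) of these is -4.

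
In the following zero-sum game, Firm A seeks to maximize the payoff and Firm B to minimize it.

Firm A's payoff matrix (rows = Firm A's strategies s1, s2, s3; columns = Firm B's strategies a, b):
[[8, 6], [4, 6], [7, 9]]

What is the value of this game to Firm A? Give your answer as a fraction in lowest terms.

15/2

Row s2 is strictly dominated by row s3, so Firm A never plays it.
The remaining 2×2 game on (s1, s3) × (a, b) has no saddle point. Let Firm A play s1 with probability p; indifference gives 8p + 7(1−p) = 6p + 9(1−p), so p = 1/2.
Similarly Firm B's optimal q on a is 3/4, and the value is 8·(3/4) + (6)·(1/4) = 15/2.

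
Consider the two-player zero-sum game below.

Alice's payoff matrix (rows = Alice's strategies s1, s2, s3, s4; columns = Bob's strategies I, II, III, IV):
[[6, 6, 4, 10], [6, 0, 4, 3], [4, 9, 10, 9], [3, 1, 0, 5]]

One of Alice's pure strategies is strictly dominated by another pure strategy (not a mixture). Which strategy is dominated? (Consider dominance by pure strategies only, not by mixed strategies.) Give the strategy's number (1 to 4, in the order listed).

4

Compare s4 with s1: 6 > 3, 6 > 1, 4 > 0, 10 > 5.
So s1 strictly dominates s4 for Alice; s4 is strictly dominated.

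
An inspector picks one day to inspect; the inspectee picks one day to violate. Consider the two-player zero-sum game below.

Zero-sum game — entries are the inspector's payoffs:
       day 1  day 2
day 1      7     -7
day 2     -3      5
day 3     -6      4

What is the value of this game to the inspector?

Row day 3 is strictly dominated by row day 2, so the inspector never plays it.
The remaining 2×2 game on (day 1, day 2) × (day 1, day 2) has no saddle point. Let the inspector play day 1 with probability p; indifference gives 7p − 3(1−p) = −7p + 5(1−p), so p = 4/11.
Similarly the inspectee's optimal q on day 1 is 6/11, and the value is 7·(6/11) + (-7)·(5/11) = 7/11.

7/11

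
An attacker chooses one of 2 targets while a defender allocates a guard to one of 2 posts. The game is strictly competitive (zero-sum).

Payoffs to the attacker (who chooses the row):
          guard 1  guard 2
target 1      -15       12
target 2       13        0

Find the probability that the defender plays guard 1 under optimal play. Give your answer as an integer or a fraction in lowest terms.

3/10

Row minima are -15 and 0, so the attacker's maximin is 0; column maxima are 13 and 12, so the defender's minimax is 12. These differ, so the equilibrium is in mixed strategies.
Let the defender play guard 1 with probability q. The attacker is indifferent when −15q + 12(1−q) = 13q, giving q = 3/10.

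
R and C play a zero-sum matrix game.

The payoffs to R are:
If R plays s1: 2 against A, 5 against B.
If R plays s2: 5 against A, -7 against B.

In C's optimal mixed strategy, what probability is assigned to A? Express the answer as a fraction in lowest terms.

Row minima are 2 and -7, so R's maximin is 2; column maxima are 5 and 5, so C's minimax is 5. These differ, so the equilibrium is in mixed strategies.
Let C play A with probability q. R is indifferent when 2q + 5(1−q) = 5q − 7(1−q), giving q = 4/5.

4/5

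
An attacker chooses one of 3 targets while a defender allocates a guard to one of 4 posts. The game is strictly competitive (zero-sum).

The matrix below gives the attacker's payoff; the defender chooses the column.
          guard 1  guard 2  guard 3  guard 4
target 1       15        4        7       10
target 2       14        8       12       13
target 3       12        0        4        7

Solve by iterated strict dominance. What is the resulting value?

8

Column guard 1 is strictly dominated by guard 2 for the defender (4<15, 8<14, 0<12); eliminate guard 1.
Row target 1 is strictly dominated by row target 2 (8>4, 12>7, 13>10); eliminate target 1.
Row target 3 is strictly dominated by row target 2 (8>0, 12>4, 13>7); eliminate target 3.
Column guard 3 is strictly dominated by guard 2 for the defender (8<12); eliminate guard 3.
Column guard 4 is strictly dominated by guard 2 for the defender (8<13); eliminate guard 4.
Only (target 2, guard 2) remains, with payoff 8.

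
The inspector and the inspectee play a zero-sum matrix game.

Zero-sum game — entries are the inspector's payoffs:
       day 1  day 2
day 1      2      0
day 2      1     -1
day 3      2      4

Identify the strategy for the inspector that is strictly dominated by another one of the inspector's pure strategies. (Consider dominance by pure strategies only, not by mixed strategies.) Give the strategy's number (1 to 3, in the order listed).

2

Compare day 2 with day 1: 2 > 1, 0 > -1.
So day 1 strictly dominates day 2 for the inspector; day 2 is strictly dominated.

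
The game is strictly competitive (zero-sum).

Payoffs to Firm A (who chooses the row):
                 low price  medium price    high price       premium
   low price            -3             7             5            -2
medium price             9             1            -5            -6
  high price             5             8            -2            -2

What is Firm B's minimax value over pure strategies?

The worst case (largest entry) in each column is low price: 9, medium price: 8, high price: 5, premium: -2.
The best (smallest) of these is -2.

-2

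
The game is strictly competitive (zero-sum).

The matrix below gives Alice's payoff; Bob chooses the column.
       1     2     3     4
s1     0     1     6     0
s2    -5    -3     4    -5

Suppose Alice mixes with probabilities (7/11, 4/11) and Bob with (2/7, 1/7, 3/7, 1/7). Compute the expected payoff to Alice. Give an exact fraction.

Against (2/7, 1/7, 3/7, 1/7), each row's expected payoff is s1: 19/7; s2: -6/7.
Taking the (7/11, 4/11)-weighted average: (7/11)·(19/7) + (4/11)·(-6/7) = 109/77.

109/77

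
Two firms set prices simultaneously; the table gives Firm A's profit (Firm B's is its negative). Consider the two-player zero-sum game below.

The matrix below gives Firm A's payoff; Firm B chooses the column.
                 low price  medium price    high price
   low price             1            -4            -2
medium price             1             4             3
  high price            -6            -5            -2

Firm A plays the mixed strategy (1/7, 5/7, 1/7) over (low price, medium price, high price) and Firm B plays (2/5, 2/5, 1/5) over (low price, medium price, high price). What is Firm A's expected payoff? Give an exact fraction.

Against (2/5, 2/5, 1/5), each row's expected payoff is low price: -8/5; medium price: 13/5; high price: -24/5.
Taking the (1/7, 5/7, 1/7)-weighted average: (1/7)·(-8/5) + (5/7)·(13/5) + (1/7)·(-24/5) = 33/35.

33/35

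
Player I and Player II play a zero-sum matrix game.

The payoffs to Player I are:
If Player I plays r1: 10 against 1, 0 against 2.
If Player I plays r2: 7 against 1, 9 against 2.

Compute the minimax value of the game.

Row minima are 0 and 7, so Player I's maximin is 7; column maxima are 10 and 9, so Player II's minimax is 9. These differ, so the equilibrium is in mixed strategies.
Let Player I play r1 with probability p. Player II is indifferent when 10p + 7(1−p) = 9(1−p), giving p = 1/6.
Let Player II play 1 with probability q. Player I is indifferent when 10q = 7q + 9(1−q), giving q = 3/4.
The value is 10·(3/4) + (0)·(1/4) = 15/2.

15/2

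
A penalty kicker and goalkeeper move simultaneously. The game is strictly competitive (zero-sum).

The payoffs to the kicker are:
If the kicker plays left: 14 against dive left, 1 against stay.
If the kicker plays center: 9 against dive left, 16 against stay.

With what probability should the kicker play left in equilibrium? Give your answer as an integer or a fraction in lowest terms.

Row minima are 1 and 9, so the kicker's maximin is 9; column maxima are 14 and 16, so the goalkeeper's minimax is 14. These differ, so the equilibrium is in mixed strategies.
Let the kicker play left with probability p. The goalkeeper is indifferent when 14p + 9(1−p) = p + 16(1−p), giving p = 7/20.

7/20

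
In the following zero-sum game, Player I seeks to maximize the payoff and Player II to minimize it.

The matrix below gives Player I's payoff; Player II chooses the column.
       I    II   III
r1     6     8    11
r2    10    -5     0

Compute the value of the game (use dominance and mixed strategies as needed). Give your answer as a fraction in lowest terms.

Column III is strictly dominated by II for Player II (it gives Player I more in every row).
The remaining 2×2 game on (r1, r2) × (I, II) has no saddle point. Let Player I play r1 with probability p; indifference gives 6p + 10(1−p) = 8p − 5(1−p), so p = 15/17.
Similarly Player II's optimal q on I is 13/17, and the value is 6·(13/17) + (8)·(4/17) = 110/17.

110/17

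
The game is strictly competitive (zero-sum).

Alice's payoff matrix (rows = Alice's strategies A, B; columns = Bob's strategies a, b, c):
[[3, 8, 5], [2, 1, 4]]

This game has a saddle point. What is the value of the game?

3

Row minima: 3, 1 → Alice's maximin is 3.
Column maxima: 3, 8, 5 → Bob's minimax is 3.
They coincide at (A, a), so the value is 3.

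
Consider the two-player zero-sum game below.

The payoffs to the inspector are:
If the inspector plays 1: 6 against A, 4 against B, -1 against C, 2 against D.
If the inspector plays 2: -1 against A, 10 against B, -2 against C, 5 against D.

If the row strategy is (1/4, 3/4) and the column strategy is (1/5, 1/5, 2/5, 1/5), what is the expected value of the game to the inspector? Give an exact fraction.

2

Against (1/5, 1/5, 2/5, 1/5), each row's expected payoff is 1: 2; 2: 2.
Taking the (1/4, 3/4)-weighted average: (1/4)·(2) + (3/4)·(2) = 2.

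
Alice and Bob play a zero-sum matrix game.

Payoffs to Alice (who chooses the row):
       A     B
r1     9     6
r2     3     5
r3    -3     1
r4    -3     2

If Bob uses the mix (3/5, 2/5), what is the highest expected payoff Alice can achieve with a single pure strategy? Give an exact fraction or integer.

39/5

r1: (9)·(3/5) + (6)·(2/5) = 39/5.
r2: (3)·(3/5) + (5)·(2/5) = 19/5.
r3: (-3)·(3/5) + (1)·(2/5) = -7/5.
r4: (-3)·(3/5) + (2)·(2/5) = -1.
The best pure response is r1 with expected payoff 39/5.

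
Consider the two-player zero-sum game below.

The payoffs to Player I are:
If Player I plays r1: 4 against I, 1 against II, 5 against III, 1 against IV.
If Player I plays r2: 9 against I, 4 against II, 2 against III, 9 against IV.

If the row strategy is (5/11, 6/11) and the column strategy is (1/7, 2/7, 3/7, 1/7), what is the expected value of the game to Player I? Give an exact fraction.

302/77

Against (1/7, 2/7, 3/7, 1/7), each row's expected payoff is r1: 22/7; r2: 32/7.
Taking the (5/11, 6/11)-weighted average: (5/11)·(22/7) + (6/11)·(32/7) = 302/77.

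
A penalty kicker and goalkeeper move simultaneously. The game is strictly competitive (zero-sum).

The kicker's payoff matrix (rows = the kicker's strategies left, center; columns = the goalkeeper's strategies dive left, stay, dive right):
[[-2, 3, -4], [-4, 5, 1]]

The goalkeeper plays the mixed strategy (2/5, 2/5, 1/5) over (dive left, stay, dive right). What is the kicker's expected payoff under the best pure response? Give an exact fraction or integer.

3/5

left: (-2)·(2/5) + (3)·(2/5) + (-4)·(1/5) = -2/5.
center: (-4)·(2/5) + (5)·(2/5) + (1)·(1/5) = 3/5.
The best pure response is center with expected payoff 3/5.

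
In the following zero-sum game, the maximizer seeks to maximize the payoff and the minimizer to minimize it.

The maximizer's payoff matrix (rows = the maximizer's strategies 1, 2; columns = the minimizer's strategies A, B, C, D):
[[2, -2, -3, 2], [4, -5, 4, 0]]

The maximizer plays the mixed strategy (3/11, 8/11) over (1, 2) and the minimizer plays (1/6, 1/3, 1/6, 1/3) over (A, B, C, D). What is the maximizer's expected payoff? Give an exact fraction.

Against (1/6, 1/3, 1/6, 1/3), each row's expected payoff is 1: -1/6; 2: -1/3.
Taking the (3/11, 8/11)-weighted average: (3/11)·(-1/6) + (8/11)·(-1/3) = -19/66.

-19/66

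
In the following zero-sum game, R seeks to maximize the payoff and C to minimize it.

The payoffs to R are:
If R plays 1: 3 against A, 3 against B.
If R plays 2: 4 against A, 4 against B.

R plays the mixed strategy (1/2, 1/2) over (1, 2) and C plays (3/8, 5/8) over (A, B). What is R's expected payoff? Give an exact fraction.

Against (3/8, 5/8), each row's expected payoff is 1: 3; 2: 4.
Taking the (1/2, 1/2)-weighted average: (1/2)·(3) + (1/2)·(4) = 7/2.

7/2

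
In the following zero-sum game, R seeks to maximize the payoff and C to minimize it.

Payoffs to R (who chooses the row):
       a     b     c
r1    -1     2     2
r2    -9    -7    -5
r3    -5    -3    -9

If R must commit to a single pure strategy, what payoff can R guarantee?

-1

The worst-case payoff for each row is r1: -1, r2: -9, r3: -9.
The best of these is -1.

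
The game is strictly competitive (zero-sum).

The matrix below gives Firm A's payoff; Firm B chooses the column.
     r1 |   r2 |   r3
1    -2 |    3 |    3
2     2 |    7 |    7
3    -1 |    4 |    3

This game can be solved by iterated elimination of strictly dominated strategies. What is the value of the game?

2

Column r3 is strictly dominated by r1 for Firm B (-2<3, 2<7, -1<3); eliminate r3.
Column r2 is strictly dominated by r1 for Firm B (-2<3, 2<7, -1<4); eliminate r2.
Row 1 is strictly dominated by row 2 (2>-2); eliminate 1.
Row 3 is strictly dominated by row 2 (2>-1); eliminate 3.
Only (2, r1) remains, with payoff 2.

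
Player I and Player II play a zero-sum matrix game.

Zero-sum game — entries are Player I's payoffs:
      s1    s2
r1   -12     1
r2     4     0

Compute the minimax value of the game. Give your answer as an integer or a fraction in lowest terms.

4/17

Row minima are -12 and 0, so Player I's maximin is 0; column maxima are 4 and 1, so Player II's minimax is 1. These differ, so the equilibrium is in mixed strategies.
Let Player I play r1 with probability p. Player II is indifferent when −12p + 4(1−p) = p, giving p = 4/17.
Let Player II play s1 with probability q. Player I is indifferent when −12q + (1−q) = 4q, giving q = 1/17.
The value is -12·(1/17) + (1)·(16/17) = 4/17.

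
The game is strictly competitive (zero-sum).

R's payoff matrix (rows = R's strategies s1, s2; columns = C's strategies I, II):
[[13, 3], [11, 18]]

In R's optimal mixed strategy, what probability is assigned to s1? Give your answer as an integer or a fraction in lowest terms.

Row minima are 3 and 11, so R's maximin is 11; column maxima are 13 and 18, so C's minimax is 13. These differ, so the equilibrium is in mixed strategies.
Let R play s1 with probability p. C is indifferent when 13p + 11(1−p) = 3p + 18(1−p), giving p = 7/17.

7/17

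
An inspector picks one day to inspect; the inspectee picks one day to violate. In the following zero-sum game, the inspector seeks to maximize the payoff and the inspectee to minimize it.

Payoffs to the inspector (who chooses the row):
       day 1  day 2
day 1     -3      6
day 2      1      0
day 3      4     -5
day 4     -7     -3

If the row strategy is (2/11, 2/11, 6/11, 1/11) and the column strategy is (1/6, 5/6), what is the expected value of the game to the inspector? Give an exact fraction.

-46/33

Against (1/6, 5/6), each row's expected payoff is day 1: 9/2; day 2: 1/6; day 3: -7/2; day 4: -11/3.
Taking the (2/11, 2/11, 6/11, 1/11)-weighted average: (2/11)·(9/2) + (2/11)·(1/6) + (6/11)·(-7/2) + (1/11)·(-11/3) = -46/33.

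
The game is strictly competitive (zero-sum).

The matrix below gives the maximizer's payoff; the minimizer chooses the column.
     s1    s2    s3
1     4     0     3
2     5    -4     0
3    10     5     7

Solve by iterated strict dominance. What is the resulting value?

Row 2 is strictly dominated by row 3 (10>5, 5>-4, 7>0); eliminate 2.
Column s3 is strictly dominated by s2 for the minimizer (0<3, 5<7); eliminate s3.
Column s1 is strictly dominated by s2 for the minimizer (0<4, 5<10); eliminate s1.
Row 1 is strictly dominated by row 3 (5>0); eliminate 1.
Only (3, s2) remains, with payoff 5.

5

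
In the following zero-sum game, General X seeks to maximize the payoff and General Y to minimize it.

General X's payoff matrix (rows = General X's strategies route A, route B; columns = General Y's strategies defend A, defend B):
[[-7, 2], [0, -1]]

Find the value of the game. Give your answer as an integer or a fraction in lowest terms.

Row minima are -7 and -1, so General X's maximin is -1; column maxima are 0 and 2, so General Y's minimax is 0. These differ, so the equilibrium is in mixed strategies.
Let General X play route A with probability p. General Y is indifferent when −7p = 2p − (1−p), giving p = 1/10.
Let General Y play defend A with probability q. General X is indifferent when −7q + 2(1−q) = −(1−q), giving q = 3/10.
The value is -7·(3/10) + (2)·(7/10) = -7/10.

-7/10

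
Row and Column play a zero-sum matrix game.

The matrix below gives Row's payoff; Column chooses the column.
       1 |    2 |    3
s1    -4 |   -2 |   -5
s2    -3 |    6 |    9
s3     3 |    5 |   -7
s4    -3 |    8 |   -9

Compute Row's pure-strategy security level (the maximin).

The worst-case payoff for each row is s1: -5, s2: -3, s3: -7, s4: -9.
The best of these is -3.

-3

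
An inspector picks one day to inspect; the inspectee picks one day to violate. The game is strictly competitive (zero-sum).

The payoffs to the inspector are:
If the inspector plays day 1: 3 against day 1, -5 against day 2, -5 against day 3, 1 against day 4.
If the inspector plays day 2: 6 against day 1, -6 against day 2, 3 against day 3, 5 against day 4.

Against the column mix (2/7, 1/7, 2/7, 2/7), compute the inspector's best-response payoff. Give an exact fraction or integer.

day 1: (3)·(2/7) + (-5)·(1/7) + (-5)·(2/7) + (1)·(2/7) = -1.
day 2: (6)·(2/7) + (-6)·(1/7) + (3)·(2/7) + (5)·(2/7) = 22/7.
The best pure response is day 2 with expected payoff 22/7.

22/7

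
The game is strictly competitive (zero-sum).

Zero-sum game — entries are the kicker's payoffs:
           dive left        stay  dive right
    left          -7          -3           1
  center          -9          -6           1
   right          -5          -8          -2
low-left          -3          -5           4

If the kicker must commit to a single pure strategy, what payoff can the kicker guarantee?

-5

The worst-case payoff for each row is left: -7, center: -9, right: -8, low-left: -5.
The best of these is -5.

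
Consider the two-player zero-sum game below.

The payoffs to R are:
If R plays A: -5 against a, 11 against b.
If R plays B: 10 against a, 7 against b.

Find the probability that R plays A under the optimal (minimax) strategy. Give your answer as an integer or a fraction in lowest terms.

Row minima are -5 and 7, so R's maximin is 7; column maxima are 10 and 11, so C's minimax is 10. These differ, so the equilibrium is in mixed strategies.
Let R play A with probability p. C is indifferent when −5p + 10(1−p) = 11p + 7(1−p), giving p = 3/19.

3/19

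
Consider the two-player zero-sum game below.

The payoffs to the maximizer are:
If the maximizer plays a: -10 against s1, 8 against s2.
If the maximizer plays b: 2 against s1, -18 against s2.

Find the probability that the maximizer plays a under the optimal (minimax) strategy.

Row minima are -10 and -18, so the maximizer's maximin is -10; column maxima are 2 and 8, so the minimizer's minimax is 2. These differ, so the equilibrium is in mixed strategies.
Let the maximizer play a with probability p. The minimizer is indifferent when −10p + 2(1−p) = 8p − 18(1−p), giving p = 10/19.

10/19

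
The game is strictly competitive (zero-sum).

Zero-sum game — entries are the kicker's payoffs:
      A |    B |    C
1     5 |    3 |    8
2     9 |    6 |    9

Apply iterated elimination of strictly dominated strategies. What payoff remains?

6

Row 1 is strictly dominated by row 2 (9>5, 6>3, 9>8); eliminate 1.
Column A is strictly dominated by B for the goalkeeper (6<9); eliminate A.
Column C is strictly dominated by B for the goalkeeper (6<9); eliminate C.
Only (2, B) remains, with payoff 6.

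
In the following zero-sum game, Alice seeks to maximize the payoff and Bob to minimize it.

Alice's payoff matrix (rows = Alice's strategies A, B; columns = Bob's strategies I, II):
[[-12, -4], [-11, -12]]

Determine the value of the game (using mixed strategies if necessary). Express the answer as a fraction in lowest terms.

-100/9

Row minima are -12 and -12, so Alice's maximin is -12; column maxima are -11 and -4, so Bob's minimax is -11. These differ, so the equilibrium is in mixed strategies.
Let Alice play A with probability p. Bob is indifferent when −12p − 11(1−p) = −4p − 12(1−p), giving p = 1/9.
Let Bob play I with probability q. Alice is indifferent when −12q − 4(1−q) = −11q − 12(1−q), giving q = 8/9.
The value is -12·(8/9) + (-4)·(1/9) = -100/9.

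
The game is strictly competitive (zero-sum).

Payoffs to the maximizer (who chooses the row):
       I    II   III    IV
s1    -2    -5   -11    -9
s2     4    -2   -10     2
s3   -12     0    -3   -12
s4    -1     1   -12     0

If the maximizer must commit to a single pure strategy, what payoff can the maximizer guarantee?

The worst-case payoff for each row is s1: -11, s2: -10, s3: -12, s4: -12.
The best of these is -10.

-10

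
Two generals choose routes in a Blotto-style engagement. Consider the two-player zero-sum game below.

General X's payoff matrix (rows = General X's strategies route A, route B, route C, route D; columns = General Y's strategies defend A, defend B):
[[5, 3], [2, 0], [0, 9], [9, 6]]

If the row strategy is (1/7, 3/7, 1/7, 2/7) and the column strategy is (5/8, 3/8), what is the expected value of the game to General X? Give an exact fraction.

31/8

Against (5/8, 3/8), each row's expected payoff is route A: 17/4; route B: 5/4; route C: 27/8; route D: 63/8.
Taking the (1/7, 3/7, 1/7, 2/7)-weighted average: (1/7)·(17/4) + (3/7)·(5/4) + (1/7)·(27/8) + (2/7)·(63/8) = 31/8.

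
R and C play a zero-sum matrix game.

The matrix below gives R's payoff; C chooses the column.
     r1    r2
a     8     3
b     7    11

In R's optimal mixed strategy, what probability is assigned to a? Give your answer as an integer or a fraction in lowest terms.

4/9

Row minima are 3 and 7, so R's maximin is 7; column maxima are 8 and 11, so C's minimax is 8. These differ, so the equilibrium is in mixed strategies.
Let R play a with probability p. C is indifferent when 8p + 7(1−p) = 3p + 11(1−p), giving p = 4/9.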